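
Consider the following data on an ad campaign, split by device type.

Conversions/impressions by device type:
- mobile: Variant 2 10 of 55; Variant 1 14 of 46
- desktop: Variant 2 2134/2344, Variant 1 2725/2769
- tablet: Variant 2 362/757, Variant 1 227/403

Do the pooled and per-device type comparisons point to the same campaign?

Yes

Mobile: Variant 2 10/55 = 18.2%, Variant 1 14/46 = 30.4% → Variant 1
Desktop: Variant 2 2134/2344 = 91.0%, Variant 1 2725/2769 = 98.4% → Variant 1
Tablet: Variant 2 362/757 = 47.8%, Variant 1 227/403 = 56.3% → Variant 1
Overall: Variant 2 2506/3156 = 79.4%, Variant 1 2966/3218 = 92.2% → Variant 1
Variant 1 wins overall and in every device group — no reversal.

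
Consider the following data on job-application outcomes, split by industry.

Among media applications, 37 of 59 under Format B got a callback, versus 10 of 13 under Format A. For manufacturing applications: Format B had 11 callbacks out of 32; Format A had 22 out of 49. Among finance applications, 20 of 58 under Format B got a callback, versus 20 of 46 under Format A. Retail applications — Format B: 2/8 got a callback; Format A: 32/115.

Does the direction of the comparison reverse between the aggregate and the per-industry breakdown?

Yes

Media: Format B 37/59 = 62.7%, Format A 10/13 = 76.9% → Format A
Manufacturing: Format B 11/32 = 34.4%, Format A 22/49 = 44.9% → Format A
Finance: Format B 20/58 = 34.5%, Format A 20/46 = 43.5% → Format A
Retail: Format B 2/8 = 25.0%, Format A 32/115 = 27.8% → Format A
Overall: Format B 70/157 = 44.6%, Format A 84/223 = 37.7% → Format B
Format A wins each industry group but Format B wins overall — the comparison reverses. Format A's applications skew toward retail, which has a lower base rate.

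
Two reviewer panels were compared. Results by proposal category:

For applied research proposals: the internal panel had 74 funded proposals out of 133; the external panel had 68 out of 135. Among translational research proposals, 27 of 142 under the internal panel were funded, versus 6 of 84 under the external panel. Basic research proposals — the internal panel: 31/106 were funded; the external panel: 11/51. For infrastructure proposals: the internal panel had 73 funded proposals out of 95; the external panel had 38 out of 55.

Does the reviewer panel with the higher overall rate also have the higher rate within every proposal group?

Yes

Applied research: the internal panel 74/133 = 55.6%, the external panel 68/135 = 50.4% → the internal panel
Translational research: the internal panel 27/142 = 19.0%, the external panel 6/84 = 7.1% → the internal panel
Basic research: the internal panel 31/106 = 29.2%, the external panel 11/51 = 21.6% → the internal panel
Infrastructure: the internal panel 73/95 = 76.8%, the external panel 38/55 = 69.1% → the internal panel
Overall: the internal panel 205/476 = 43.1%, the external panel 123/325 = 37.8% → the internal panel
The internal panel wins overall and in every proposal group — no reversal.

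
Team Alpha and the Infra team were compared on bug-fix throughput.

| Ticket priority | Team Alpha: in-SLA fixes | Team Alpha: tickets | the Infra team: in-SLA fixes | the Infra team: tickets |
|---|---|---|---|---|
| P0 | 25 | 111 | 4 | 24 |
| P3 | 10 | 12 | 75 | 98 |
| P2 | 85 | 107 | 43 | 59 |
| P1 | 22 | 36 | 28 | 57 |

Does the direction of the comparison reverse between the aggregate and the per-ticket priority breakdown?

Yes

P0: Team Alpha 25/111 = 22.5%, the Infra team 4/24 = 16.7% → Team Alpha
P3: Team Alpha 10/12 = 83.3%, the Infra team 75/98 = 76.5% → Team Alpha
P2: Team Alpha 85/107 = 79.4%, the Infra team 43/59 = 72.9% → Team Alpha
P1: Team Alpha 22/36 = 61.1%, the Infra team 28/57 = 49.1% → Team Alpha
Overall: Team Alpha 142/266 = 53.4%, the Infra team 150/238 = 63.0% → the Infra team
Team Alpha wins each ticket group but the Infra team wins overall — the comparison reverses. Team Alpha's tickets skew toward P0, which has a lower base rate.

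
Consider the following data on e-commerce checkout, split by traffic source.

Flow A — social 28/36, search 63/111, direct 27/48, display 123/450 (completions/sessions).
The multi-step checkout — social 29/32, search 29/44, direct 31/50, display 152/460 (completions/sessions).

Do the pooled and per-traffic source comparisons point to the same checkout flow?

Yes

Social: Flow A 28/36 = 77.8%, the multi-step checkout 29/32 = 90.6% → the multi-step checkout
Search: Flow A 63/111 = 56.8%, the multi-step checkout 29/44 = 65.9% → the multi-step checkout
Direct: Flow A 27/48 = 56.2%, the multi-step checkout 31/50 = 62.0% → the multi-step checkout
Display: Flow A 123/450 = 27.3%, the multi-step checkout 152/460 = 33.0% → the multi-step checkout
Overall: Flow A 241/645 = 37.4%, the multi-step checkout 241/586 = 41.1% → the multi-step checkout
The multi-step checkout wins overall and in every traffic group — no reversal.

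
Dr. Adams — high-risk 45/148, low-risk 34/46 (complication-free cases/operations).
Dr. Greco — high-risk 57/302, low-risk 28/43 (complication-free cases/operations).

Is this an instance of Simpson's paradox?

High-risk: Dr. Adams 45/148 = 30.4%, Dr. Greco 57/302 = 18.9% → Dr. Adams
Low-risk: Dr. Adams 34/46 = 73.9%, Dr. Greco 28/43 = 65.1% → Dr. Adams
Overall: Dr. Adams 79/194 = 40.7%, Dr. Greco 85/345 = 24.6% → Dr. Adams
Dr. Adams wins overall and in every patient risk group — no reversal.

No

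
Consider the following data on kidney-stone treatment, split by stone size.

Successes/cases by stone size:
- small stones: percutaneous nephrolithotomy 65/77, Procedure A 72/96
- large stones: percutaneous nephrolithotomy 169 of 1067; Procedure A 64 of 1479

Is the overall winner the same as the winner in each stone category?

Small stones: percutaneous nephrolithotomy 65/77 = 84.4%, Procedure A 72/96 = 75.0% → percutaneous nephrolithotomy
Large stones: percutaneous nephrolithotomy 169/1067 = 15.8%, Procedure A 64/1479 = 4.3% → percutaneous nephrolithotomy
Overall: percutaneous nephrolithotomy 234/1144 = 20.5%, Procedure A 136/1575 = 8.6% → percutaneous nephrolithotomy
Percutaneous nephrolithotomy wins overall and in every stone group — no reversal.

Yes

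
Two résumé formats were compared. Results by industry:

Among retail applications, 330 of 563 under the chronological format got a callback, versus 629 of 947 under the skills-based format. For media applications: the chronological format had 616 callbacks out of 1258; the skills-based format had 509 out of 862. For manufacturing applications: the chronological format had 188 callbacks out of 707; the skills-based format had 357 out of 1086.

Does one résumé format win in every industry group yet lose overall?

No

Retail: the chronological format 330/563 = 58.6%, the skills-based format 629/947 = 66.4% → the skills-based format
Media: the chronological format 616/1258 = 49.0%, the skills-based format 509/862 = 59.0% → the skills-based format
Manufacturing: the chronological format 188/707 = 26.6%, the skills-based format 357/1086 = 32.9% → the skills-based format
Overall: the chronological format 1134/2528 = 44.9%, the skills-based format 1495/2895 = 51.6% → the skills-based format
The skills-based format wins overall and in every industry group — no reversal.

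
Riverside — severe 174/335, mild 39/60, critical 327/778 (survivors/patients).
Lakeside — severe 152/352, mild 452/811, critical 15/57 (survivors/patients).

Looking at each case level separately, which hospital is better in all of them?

Riverside

Severe: Riverside 174/335 = 51.9%, Lakeside 152/352 = 43.2% → Riverside
Mild: Riverside 39/60 = 65.0%, Lakeside 452/811 = 55.7% → Riverside
Critical: Riverside 327/778 = 42.0%, Lakeside 15/57 = 26.3% → Riverside
Riverside has the higher rate in all 3 groups.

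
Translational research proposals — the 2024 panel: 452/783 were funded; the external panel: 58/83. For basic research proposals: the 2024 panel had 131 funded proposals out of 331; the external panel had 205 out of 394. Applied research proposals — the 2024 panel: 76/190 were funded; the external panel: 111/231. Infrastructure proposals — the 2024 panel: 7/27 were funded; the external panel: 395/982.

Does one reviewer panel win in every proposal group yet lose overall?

Yes

Translational research: the 2024 panel 452/783 = 57.7%, the external panel 58/83 = 69.9% → the external panel
Basic research: the 2024 panel 131/331 = 39.6%, the external panel 205/394 = 52.0% → the external panel
Applied research: the 2024 panel 76/190 = 40.0%, the external panel 111/231 = 48.1% → the external panel
Infrastructure: the 2024 panel 7/27 = 25.9%, the external panel 395/982 = 40.2% → the external panel
Overall: the 2024 panel 666/1331 = 50.0%, the external panel 769/1690 = 45.5% → the 2024 panel
The external panel wins each proposal group but the 2024 panel wins overall — the comparison reverses. The external panel's proposals skew toward infrastructure, which has a lower base rate.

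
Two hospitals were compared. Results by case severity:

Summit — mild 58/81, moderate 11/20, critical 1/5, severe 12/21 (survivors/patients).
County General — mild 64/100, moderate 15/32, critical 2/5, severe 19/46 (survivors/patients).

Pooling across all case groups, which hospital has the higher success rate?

Summit

Mild: Summit 58/81 = 71.6%, County General 64/100 = 64.0% → Summit
Moderate: Summit 11/20 = 55.0%, County General 15/32 = 46.9% → Summit
Critical: Summit 1/5 = 20.0%, County General 2/5 = 40.0% → County General
Severe: Summit 12/21 = 57.1%, County General 19/46 = 41.3% → Summit
Overall: Summit 82/127 = 64.6%, County General 100/183 = 54.6% → Summit
(Neither sweeps every case group, but Summit has the higher pooled rate.)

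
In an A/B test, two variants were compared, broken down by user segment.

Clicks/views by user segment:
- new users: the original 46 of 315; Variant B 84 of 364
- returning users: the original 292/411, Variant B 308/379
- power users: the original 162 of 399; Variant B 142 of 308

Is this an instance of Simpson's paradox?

New users: the original 46/315 = 14.6%, Variant B 84/364 = 23.1% → Variant B
Returning users: the original 292/411 = 71.0%, Variant B 308/379 = 81.3% → Variant B
Power users: the original 162/399 = 40.6%, Variant B 142/308 = 46.1% → Variant B
Overall: the original 500/1125 = 44.4%, Variant B 534/1051 = 50.8% → Variant B
Variant B wins overall and in every user group — no reversal.

No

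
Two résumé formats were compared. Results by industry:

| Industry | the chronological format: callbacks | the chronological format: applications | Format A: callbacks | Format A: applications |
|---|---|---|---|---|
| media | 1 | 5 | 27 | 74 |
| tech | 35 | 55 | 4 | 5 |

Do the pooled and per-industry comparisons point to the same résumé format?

Media: the chronological format 1/5 = 20.0%, Format A 27/74 = 36.5% → Format A
Tech: the chronological format 35/55 = 63.6%, Format A 4/5 = 80.0% → Format A
Overall: the chronological format 36/60 = 60.0%, Format A 31/79 = 39.2% → the chronological format
Format A wins each industry group but the chronological format wins overall — the comparison reverses. Format A's applications skew toward media, which has a lower base rate.

No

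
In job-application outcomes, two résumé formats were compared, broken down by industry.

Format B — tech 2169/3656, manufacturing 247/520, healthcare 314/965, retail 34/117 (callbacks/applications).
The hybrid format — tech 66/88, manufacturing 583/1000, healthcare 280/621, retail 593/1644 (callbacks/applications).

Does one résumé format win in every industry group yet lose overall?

Yes

Tech: Format B 2169/3656 = 59.3%, the hybrid format 66/88 = 75.0% → the hybrid format
Manufacturing: Format B 247/520 = 47.5%, the hybrid format 583/1000 = 58.3% → the hybrid format
Healthcare: Format B 314/965 = 32.5%, the hybrid format 280/621 = 45.1% → the hybrid format
Retail: Format B 34/117 = 29.1%, the hybrid format 593/1644 = 36.1% → the hybrid format
Overall: Format B 2764/5258 = 52.6%, the hybrid format 1522/3353 = 45.4% → Format B
The hybrid format wins each industry group but Format B wins overall — the comparison reverses. The hybrid format's applications skew toward retail, which has a lower base rate.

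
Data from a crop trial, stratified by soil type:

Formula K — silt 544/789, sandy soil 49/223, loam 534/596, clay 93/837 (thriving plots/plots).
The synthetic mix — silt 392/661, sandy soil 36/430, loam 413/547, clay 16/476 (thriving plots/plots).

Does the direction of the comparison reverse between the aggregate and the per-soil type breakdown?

Silt: Formula K 544/789 = 68.9%, the synthetic mix 392/661 = 59.3% → Formula K
Sandy soil: Formula K 49/223 = 22.0%, the synthetic mix 36/430 = 8.4% → Formula K
Loam: Formula K 534/596 = 89.6%, the synthetic mix 413/547 = 75.5% → Formula K
Clay: Formula K 93/837 = 11.1%, the synthetic mix 16/476 = 3.4% → Formula K
Overall: Formula K 1220/2445 = 49.9%, the synthetic mix 857/2114 = 40.5% → Formula K
Formula K wins overall and in every soil group — no reversal.

No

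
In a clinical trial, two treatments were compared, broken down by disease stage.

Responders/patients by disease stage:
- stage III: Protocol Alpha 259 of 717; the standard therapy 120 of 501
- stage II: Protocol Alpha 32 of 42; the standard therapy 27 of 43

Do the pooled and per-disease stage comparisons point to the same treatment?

Stage III: Protocol Alpha 259/717 = 36.1%, the standard therapy 120/501 = 24.0% → Protocol Alpha
Stage II: Protocol Alpha 32/42 = 76.2%, the standard therapy 27/43 = 62.8% → Protocol Alpha
Overall: Protocol Alpha 291/759 = 38.3%, the standard therapy 147/544 = 27.0% → Protocol Alpha
Protocol Alpha wins overall and in every disease group — no reversal.

Yes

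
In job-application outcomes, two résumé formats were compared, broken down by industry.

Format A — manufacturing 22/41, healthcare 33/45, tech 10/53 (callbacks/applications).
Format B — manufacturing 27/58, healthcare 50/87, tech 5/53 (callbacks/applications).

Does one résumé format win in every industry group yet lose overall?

Manufacturing: Format A 22/41 = 53.7%, Format B 27/58 = 46.6% → Format A
Healthcare: Format A 33/45 = 73.3%, Format B 50/87 = 57.5% → Format A
Tech: Format A 10/53 = 18.9%, Format B 5/53 = 9.4% → Format A
Overall: Format A 65/139 = 46.8%, Format B 82/198 = 41.4% → Format A
Format A wins overall and in every industry group — no reversal.

No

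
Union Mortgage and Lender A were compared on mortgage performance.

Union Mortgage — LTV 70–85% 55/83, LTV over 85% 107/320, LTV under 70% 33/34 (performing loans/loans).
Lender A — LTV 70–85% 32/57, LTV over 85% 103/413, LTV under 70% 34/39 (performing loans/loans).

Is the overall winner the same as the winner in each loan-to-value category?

Yes

LTV 70–85%: Union Mortgage 55/83 = 66.3%, Lender A 32/57 = 56.1% → Union Mortgage
LTV over 85%: Union Mortgage 107/320 = 33.4%, Lender A 103/413 = 24.9% → Union Mortgage
LTV under 70%: Union Mortgage 33/34 = 97.1%, Lender A 34/39 = 87.2% → Union Mortgage
Overall: Union Mortgage 195/437 = 44.6%, Lender A 169/509 = 33.2% → Union Mortgage
Union Mortgage wins overall and in every loan-to-value group — no reversal.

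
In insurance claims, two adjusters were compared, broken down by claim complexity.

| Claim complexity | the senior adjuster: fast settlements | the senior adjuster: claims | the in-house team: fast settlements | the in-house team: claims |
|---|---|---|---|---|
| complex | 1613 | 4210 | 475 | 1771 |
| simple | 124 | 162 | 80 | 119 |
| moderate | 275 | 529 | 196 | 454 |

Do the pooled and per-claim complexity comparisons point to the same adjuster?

Complex: the senior adjuster 1613/4210 = 38.3%, the in-house team 475/1771 = 26.8% → the senior adjuster
Simple: the senior adjuster 124/162 = 76.5%, the in-house team 80/119 = 67.2% → the senior adjuster
Moderate: the senior adjuster 275/529 = 52.0%, the in-house team 196/454 = 43.2% → the senior adjuster
Overall: the senior adjuster 2012/4901 = 41.1%, the in-house team 751/2344 = 32.0% → the senior adjuster
The senior adjuster wins overall and in every claim group — no reversal.

Yes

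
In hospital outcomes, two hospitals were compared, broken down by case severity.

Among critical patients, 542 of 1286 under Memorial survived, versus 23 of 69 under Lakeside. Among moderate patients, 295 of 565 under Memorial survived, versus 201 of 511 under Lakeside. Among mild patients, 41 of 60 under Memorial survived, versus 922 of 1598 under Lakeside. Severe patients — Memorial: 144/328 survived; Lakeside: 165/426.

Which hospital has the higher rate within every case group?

Critical: Memorial 542/1286 = 42.1%, Lakeside 23/69 = 33.3% → Memorial
Moderate: Memorial 295/565 = 52.2%, Lakeside 201/511 = 39.3% → Memorial
Mild: Memorial 41/60 = 68.3%, Lakeside 922/1598 = 57.7% → Memorial
Severe: Memorial 144/328 = 43.9%, Lakeside 165/426 = 38.7% → Memorial
Memorial has the higher rate in all 4 groups.

Memorial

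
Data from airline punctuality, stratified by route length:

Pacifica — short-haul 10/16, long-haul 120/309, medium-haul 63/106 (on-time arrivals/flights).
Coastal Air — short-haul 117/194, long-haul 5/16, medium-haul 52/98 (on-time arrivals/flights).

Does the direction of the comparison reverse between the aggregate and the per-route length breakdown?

Short-haul: Pacifica 10/16 = 62.5%, Coastal Air 117/194 = 60.3% → Pacifica
Long-haul: Pacifica 120/309 = 38.8%, Coastal Air 5/16 = 31.2% → Pacifica
Medium-haul: Pacifica 63/106 = 59.4%, Coastal Air 52/98 = 53.1% → Pacifica
Overall: Pacifica 193/431 = 44.8%, Coastal Air 174/308 = 56.5% → Coastal Air
Pacifica wins each route group but Coastal Air wins overall — the comparison reverses. Pacifica's flights skew toward long-haul, which has a lower base rate.

Yes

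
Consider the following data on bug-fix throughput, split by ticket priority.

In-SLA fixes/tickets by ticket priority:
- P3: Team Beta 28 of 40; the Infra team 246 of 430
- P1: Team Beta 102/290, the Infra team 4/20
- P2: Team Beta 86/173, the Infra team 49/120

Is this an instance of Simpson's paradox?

P3: Team Beta 28/40 = 70.0%, the Infra team 246/430 = 57.2% → Team Beta
P1: Team Beta 102/290 = 35.2%, the Infra team 4/20 = 20.0% → Team Beta
P2: Team Beta 86/173 = 49.7%, the Infra team 49/120 = 40.8% → Team Beta
Overall: Team Beta 216/503 = 42.9%, the Infra team 299/570 = 52.5% → the Infra team
Team Beta wins each ticket group but the Infra team wins overall — the comparison reverses. Team Beta's tickets skew toward P1, which has a lower base rate.

Yes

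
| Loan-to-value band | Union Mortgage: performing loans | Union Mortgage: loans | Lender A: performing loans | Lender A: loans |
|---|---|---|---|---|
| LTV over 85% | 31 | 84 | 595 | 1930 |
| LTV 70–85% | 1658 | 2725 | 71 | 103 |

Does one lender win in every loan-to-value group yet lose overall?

No

LTV over 85%: Union Mortgage 31/84 = 36.9%, Lender A 595/1930 = 30.8% → Union Mortgage
LTV 70–85%: Union Mortgage 1658/2725 = 60.8%, Lender A 71/103 = 68.9% → Lender A
Overall: Union Mortgage 1689/2809 = 60.1%, Lender A 666/2033 = 32.8% → Union Mortgage
Neither sweeps: Union Mortgage wins 1 of 2 groups, Lender A wins 1. Union Mortgage wins overall but not every group — no Simpson reversal.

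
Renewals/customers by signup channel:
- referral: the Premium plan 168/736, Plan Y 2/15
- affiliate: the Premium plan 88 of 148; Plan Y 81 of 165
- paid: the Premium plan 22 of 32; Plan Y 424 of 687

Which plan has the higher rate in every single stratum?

Referral: the Premium plan 168/736 = 22.8%, Plan Y 2/15 = 13.3% → the Premium plan
Affiliate: the Premium plan 88/148 = 59.5%, Plan Y 81/165 = 49.1% → the Premium plan
Paid: the Premium plan 22/32 = 68.8%, Plan Y 424/687 = 61.7% → the Premium plan
The Premium plan has the higher rate in all 3 groups.

the Premium plan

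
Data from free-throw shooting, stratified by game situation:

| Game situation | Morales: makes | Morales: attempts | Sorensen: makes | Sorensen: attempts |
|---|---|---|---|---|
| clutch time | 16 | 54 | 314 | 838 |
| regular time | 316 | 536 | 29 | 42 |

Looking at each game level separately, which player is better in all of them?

Clutch time: Morales 16/54 = 29.6%, Sorensen 314/838 = 37.5% → Sorensen
Regular time: Morales 316/536 = 59.0%, Sorensen 29/42 = 69.0% → Sorensen
Sorensen has the higher rate in both groups.

Sorensen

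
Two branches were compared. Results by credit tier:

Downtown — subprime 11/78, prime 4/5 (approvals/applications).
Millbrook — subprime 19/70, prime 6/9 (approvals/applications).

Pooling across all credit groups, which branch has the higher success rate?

Millbrook

Subprime: Downtown 11/78 = 14.1%, Millbrook 19/70 = 27.1% → Millbrook
Prime: Downtown 4/5 = 80.0%, Millbrook 6/9 = 66.7% → Downtown
Overall: Downtown 15/83 = 18.1%, Millbrook 25/79 = 31.6% → Millbrook
(Neither sweeps every credit group, but Millbrook has the higher pooled rate.)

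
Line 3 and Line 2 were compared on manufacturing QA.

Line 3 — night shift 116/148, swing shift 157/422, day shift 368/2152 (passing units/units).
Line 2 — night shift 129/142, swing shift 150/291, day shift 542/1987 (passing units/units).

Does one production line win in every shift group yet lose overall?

No

Night shift: Line 3 116/148 = 78.4%, Line 2 129/142 = 90.8% → Line 2
Swing shift: Line 3 157/422 = 37.2%, Line 2 150/291 = 51.5% → Line 2
Day shift: Line 3 368/2152 = 17.1%, Line 2 542/1987 = 27.3% → Line 2
Overall: Line 3 641/2722 = 23.5%, Line 2 821/2420 = 33.9% → Line 2
Line 2 wins overall and in every shift group — no reversal.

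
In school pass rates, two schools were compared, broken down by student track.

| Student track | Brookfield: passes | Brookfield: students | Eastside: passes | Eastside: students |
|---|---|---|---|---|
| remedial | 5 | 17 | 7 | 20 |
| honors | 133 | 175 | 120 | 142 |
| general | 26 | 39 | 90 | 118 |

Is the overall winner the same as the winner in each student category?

Remedial: Brookfield 5/17 = 29.4%, Eastside 7/20 = 35.0% → Eastside
Honors: Brookfield 133/175 = 76.0%, Eastside 120/142 = 84.5% → Eastside
General: Brookfield 26/39 = 66.7%, Eastside 90/118 = 76.3% → Eastside
Overall: Brookfield 164/231 = 71.0%, Eastside 217/280 = 77.5% → Eastside
Eastside wins overall and in every student group — no reversal.

Yes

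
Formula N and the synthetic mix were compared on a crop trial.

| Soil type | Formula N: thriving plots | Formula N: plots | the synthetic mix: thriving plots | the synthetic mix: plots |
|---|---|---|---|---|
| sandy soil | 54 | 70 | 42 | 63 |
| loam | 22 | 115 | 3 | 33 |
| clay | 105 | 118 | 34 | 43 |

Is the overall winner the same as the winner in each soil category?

Yes

Sandy soil: Formula N 54/70 = 77.1%, the synthetic mix 42/63 = 66.7% → Formula N
Loam: Formula N 22/115 = 19.1%, the synthetic mix 3/33 = 9.1% → Formula N
Clay: Formula N 105/118 = 89.0%, the synthetic mix 34/43 = 79.1% → Formula N
Overall: Formula N 181/303 = 59.7%, the synthetic mix 79/139 = 56.8% → Formula N
Formula N wins overall and in every soil group — no reversal.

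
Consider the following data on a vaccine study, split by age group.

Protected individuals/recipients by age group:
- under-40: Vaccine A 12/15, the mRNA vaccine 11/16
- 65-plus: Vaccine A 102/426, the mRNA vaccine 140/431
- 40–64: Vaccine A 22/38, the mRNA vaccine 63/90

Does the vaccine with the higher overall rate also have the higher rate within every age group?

No

Under-40: Vaccine A 12/15 = 80.0%, the mRNA vaccine 11/16 = 68.8% → Vaccine A
65-plus: Vaccine A 102/426 = 23.9%, the mRNA vaccine 140/431 = 32.5% → the mRNA vaccine
40–64: Vaccine A 22/38 = 57.9%, the mRNA vaccine 63/90 = 70.0% → the mRNA vaccine
Overall: Vaccine A 136/479 = 28.4%, the mRNA vaccine 214/537 = 39.9% → the mRNA vaccine
Neither sweeps: Vaccine A wins 1 of 3 groups, the mRNA vaccine wins 2. The mRNA vaccine wins overall but not every group — no Simpson reversal.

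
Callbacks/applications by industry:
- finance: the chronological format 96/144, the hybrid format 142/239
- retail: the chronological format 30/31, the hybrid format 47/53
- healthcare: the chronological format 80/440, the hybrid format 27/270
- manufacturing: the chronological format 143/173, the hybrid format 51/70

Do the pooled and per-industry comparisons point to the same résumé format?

Yes

Finance: the chronological format 96/144 = 66.7%, the hybrid format 142/239 = 59.4% → the chronological format
Retail: the chronological format 30/31 = 96.8%, the hybrid format 47/53 = 88.7% → the chronological format
Healthcare: the chronological format 80/440 = 18.2%, the hybrid format 27/270 = 10.0% → the chronological format
Manufacturing: the chronological format 143/173 = 82.7%, the hybrid format 51/70 = 72.9% → the chronological format
Overall: the chronological format 349/788 = 44.3%, the hybrid format 267/632 = 42.2% → the chronological format
The chronological format wins overall and in every industry group — no reversal.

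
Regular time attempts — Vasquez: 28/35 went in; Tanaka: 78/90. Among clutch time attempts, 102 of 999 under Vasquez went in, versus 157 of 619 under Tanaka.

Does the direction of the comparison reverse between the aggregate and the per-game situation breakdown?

Regular time: Vasquez 28/35 = 80.0%, Tanaka 78/90 = 86.7% → Tanaka
Clutch time: Vasquez 102/999 = 10.2%, Tanaka 157/619 = 25.4% → Tanaka
Overall: Vasquez 130/1034 = 12.6%, Tanaka 235/709 = 33.1% → Tanaka
Tanaka wins overall and in every game group — no reversal.

No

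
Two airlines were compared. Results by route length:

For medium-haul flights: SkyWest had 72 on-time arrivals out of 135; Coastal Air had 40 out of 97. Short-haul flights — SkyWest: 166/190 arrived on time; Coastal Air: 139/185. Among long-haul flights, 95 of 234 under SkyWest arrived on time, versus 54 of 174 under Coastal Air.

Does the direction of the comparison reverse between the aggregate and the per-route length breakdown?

Medium-haul: SkyWest 72/135 = 53.3%, Coastal Air 40/97 = 41.2% → SkyWest
Short-haul: SkyWest 166/190 = 87.4%, Coastal Air 139/185 = 75.1% → SkyWest
Long-haul: SkyWest 95/234 = 40.6%, Coastal Air 54/174 = 31.0% → SkyWest
Overall: SkyWest 333/559 = 59.6%, Coastal Air 233/456 = 51.1% → SkyWest
SkyWest wins overall and in every route group — no reversal.

No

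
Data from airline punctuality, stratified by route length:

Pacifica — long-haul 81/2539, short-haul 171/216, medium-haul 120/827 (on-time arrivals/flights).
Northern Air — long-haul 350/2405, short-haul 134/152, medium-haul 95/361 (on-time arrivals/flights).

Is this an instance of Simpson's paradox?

No

Long-haul: Pacifica 81/2539 = 3.2%, Northern Air 350/2405 = 14.6% → Northern Air
Short-haul: Pacifica 171/216 = 79.2%, Northern Air 134/152 = 88.2% → Northern Air
Medium-haul: Pacifica 120/827 = 14.5%, Northern Air 95/361 = 26.3% → Northern Air
Overall: Pacifica 372/3582 = 10.4%, Northern Air 579/2918 = 19.8% → Northern Air
Northern Air wins overall and in every route group — no reversal.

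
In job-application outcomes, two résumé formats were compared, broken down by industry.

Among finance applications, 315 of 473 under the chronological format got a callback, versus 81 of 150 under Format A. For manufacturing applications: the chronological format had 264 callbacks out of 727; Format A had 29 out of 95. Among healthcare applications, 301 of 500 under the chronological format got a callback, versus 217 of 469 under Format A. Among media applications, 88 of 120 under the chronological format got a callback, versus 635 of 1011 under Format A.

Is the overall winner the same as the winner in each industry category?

No

Finance: the chronological format 315/473 = 66.6%, Format A 81/150 = 54.0% → the chronological format
Manufacturing: the chronological format 264/727 = 36.3%, Format A 29/95 = 30.5% → the chronological format
Healthcare: the chronological format 301/500 = 60.2%, Format A 217/469 = 46.3% → the chronological format
Media: the chronological format 88/120 = 73.3%, Format A 635/1011 = 62.8% → the chronological format
Overall: the chronological format 968/1820 = 53.2%, Format A 962/1725 = 55.8% → Format A
The chronological format wins each industry group but Format A wins overall — the comparison reverses. The chronological format's applications skew toward manufacturing, which has a lower base rate.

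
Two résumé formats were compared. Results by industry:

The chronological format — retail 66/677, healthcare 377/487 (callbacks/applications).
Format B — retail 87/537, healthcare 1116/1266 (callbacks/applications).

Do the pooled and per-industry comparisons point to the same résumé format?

Retail: the chronological format 66/677 = 9.7%, Format B 87/537 = 16.2% → Format B
Healthcare: the chronological format 377/487 = 77.4%, Format B 1116/1266 = 88.2% → Format B
Overall: the chronological format 443/1164 = 38.1%, Format B 1203/1803 = 66.7% → Format B
Format B wins overall and in every industry group — no reversal.

Yes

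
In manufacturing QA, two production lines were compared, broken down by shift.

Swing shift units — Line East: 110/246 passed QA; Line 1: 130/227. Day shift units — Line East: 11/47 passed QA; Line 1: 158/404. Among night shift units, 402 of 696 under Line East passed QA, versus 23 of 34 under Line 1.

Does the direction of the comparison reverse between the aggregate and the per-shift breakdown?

Swing shift: Line East 110/246 = 44.7%, Line 1 130/227 = 57.3% → Line 1
Day shift: Line East 11/47 = 23.4%, Line 1 158/404 = 39.1% → Line 1
Night shift: Line East 402/696 = 57.8%, Line 1 23/34 = 67.6% → Line 1
Overall: Line East 523/989 = 52.9%, Line 1 311/665 = 46.8% → Line East
Line 1 wins each shift group but Line East wins overall — the comparison reverses. Line 1's units skew toward day shift, which has a lower base rate.

Yes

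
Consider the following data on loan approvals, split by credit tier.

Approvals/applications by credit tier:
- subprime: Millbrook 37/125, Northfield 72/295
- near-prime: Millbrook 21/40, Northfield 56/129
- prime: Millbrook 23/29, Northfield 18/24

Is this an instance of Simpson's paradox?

Subprime: Millbrook 37/125 = 29.6%, Northfield 72/295 = 24.4% → Millbrook
Near-prime: Millbrook 21/40 = 52.5%, Northfield 56/129 = 43.4% → Millbrook
Prime: Millbrook 23/29 = 79.3%, Northfield 18/24 = 75.0% → Millbrook
Overall: Millbrook 81/194 = 41.8%, Northfield 146/448 = 32.6% → Millbrook
Millbrook wins overall and in every credit group — no reversal.

No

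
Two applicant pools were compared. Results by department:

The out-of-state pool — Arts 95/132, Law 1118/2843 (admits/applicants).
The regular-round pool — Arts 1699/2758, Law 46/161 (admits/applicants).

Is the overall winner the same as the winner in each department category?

No

Arts: the out-of-state pool 95/132 = 72.0%, the regular-round pool 1699/2758 = 61.6% → the out-of-state pool
Law: the out-of-state pool 1118/2843 = 39.3%, the regular-round pool 46/161 = 28.6% → the out-of-state pool
Overall: the out-of-state pool 1213/2975 = 40.8%, the regular-round pool 1745/2919 = 59.8% → the regular-round pool
The out-of-state pool wins each department group but the regular-round pool wins overall — the comparison reverses. The out-of-state pool's applicants skew toward Law, which has a lower base rate.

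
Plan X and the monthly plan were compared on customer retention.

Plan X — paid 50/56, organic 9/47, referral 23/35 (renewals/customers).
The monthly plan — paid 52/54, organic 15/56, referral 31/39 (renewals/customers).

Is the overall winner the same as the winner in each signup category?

Yes

Paid: Plan X 50/56 = 89.3%, the monthly plan 52/54 = 96.3% → the monthly plan
Organic: Plan X 9/47 = 19.1%, the monthly plan 15/56 = 26.8% → the monthly plan
Referral: Plan X 23/35 = 65.7%, the monthly plan 31/39 = 79.5% → the monthly plan
Overall: Plan X 82/138 = 59.4%, the monthly plan 98/149 = 65.8% → the monthly plan
The monthly plan wins overall and in every signup group — no reversal.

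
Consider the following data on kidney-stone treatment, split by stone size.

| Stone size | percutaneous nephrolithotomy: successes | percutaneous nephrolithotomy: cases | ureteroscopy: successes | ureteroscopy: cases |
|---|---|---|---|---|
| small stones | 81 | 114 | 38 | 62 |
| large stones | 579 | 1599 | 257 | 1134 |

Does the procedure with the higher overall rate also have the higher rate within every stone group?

Yes

Small stones: percutaneous nephrolithotomy 81/114 = 71.1%, ureteroscopy 38/62 = 61.3% → percutaneous nephrolithotomy
Large stones: percutaneous nephrolithotomy 579/1599 = 36.2%, ureteroscopy 257/1134 = 22.7% → percutaneous nephrolithotomy
Overall: percutaneous nephrolithotomy 660/1713 = 38.5%, ureteroscopy 295/1196 = 24.7% → percutaneous nephrolithotomy
Percutaneous nephrolithotomy wins overall and in every stone group — no reversal.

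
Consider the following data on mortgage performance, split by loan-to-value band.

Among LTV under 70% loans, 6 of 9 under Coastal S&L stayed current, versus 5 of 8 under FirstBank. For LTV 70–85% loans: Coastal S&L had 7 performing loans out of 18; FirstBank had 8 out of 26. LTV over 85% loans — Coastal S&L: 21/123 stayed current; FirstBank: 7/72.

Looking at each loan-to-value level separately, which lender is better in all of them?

LTV under 70%: Coastal S&L 6/9 = 66.7%, FirstBank 5/8 = 62.5% → Coastal S&L
LTV 70–85%: Coastal S&L 7/18 = 38.9%, FirstBank 8/26 = 30.8% → Coastal S&L
LTV over 85%: Coastal S&L 21/123 = 17.1%, FirstBank 7/72 = 9.7% → Coastal S&L
Coastal S&L has the higher rate in all 3 groups.

Coastal S&L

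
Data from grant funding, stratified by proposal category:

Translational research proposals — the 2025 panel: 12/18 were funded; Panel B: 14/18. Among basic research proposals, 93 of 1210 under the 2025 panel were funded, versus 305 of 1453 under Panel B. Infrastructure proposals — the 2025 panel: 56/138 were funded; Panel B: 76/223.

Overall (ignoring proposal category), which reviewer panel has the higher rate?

Translational research: the 2025 panel 12/18 = 66.7%, Panel B 14/18 = 77.8% → Panel B
Basic research: the 2025 panel 93/1210 = 7.7%, Panel B 305/1453 = 21.0% → Panel B
Infrastructure: the 2025 panel 56/138 = 40.6%, Panel B 76/223 = 34.1% → the 2025 panel
Overall: the 2025 panel 161/1366 = 11.8%, Panel B 395/1694 = 23.3% → Panel B
(Neither sweeps every proposal group, but Panel B has the higher pooled rate.)

Panel B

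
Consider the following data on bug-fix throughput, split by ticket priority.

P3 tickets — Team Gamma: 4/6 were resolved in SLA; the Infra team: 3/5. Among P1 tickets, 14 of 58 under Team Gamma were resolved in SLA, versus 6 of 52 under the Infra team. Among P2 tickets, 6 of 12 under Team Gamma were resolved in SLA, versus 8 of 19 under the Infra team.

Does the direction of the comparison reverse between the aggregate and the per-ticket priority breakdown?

No

P3: Team Gamma 4/6 = 66.7%, the Infra team 3/5 = 60.0% → Team Gamma
P1: Team Gamma 14/58 = 24.1%, the Infra team 6/52 = 11.5% → Team Gamma
P2: Team Gamma 6/12 = 50.0%, the Infra team 8/19 = 42.1% → Team Gamma
Overall: Team Gamma 24/76 = 31.6%, the Infra team 17/76 = 22.4% → Team Gamma
Team Gamma wins overall and in every ticket group — no reversal.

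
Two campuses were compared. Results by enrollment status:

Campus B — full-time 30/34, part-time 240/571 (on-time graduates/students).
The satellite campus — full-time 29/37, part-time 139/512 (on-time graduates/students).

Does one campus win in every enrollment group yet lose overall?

Full-time: Campus B 30/34 = 88.2%, the satellite campus 29/37 = 78.4% → Campus B
Part-time: Campus B 240/571 = 42.0%, the satellite campus 139/512 = 27.1% → Campus B
Overall: Campus B 270/605 = 44.6%, the satellite campus 168/549 = 30.6% → Campus B
Campus B wins overall and in every enrollment group — no reversal.

No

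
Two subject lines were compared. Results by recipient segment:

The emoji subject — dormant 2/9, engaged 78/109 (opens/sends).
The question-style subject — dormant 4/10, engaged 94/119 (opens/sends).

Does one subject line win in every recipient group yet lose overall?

No

Dormant: the emoji subject 2/9 = 22.2%, the question-style subject 4/10 = 40.0% → the question-style subject
Engaged: the emoji subject 78/109 = 71.6%, the question-style subject 94/119 = 79.0% → the question-style subject
Overall: the emoji subject 80/118 = 67.8%, the question-style subject 98/129 = 76.0% → the question-style subject
The question-style subject wins overall and in every recipient group — no reversal.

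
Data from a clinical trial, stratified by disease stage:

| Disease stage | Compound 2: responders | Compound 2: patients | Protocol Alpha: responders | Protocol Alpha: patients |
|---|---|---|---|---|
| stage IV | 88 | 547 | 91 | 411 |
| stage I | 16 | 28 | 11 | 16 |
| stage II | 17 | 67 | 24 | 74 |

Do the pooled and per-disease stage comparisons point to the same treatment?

Yes

Stage IV: Compound 2 88/547 = 16.1%, Protocol Alpha 91/411 = 22.1% → Protocol Alpha
Stage I: Compound 2 16/28 = 57.1%, Protocol Alpha 11/16 = 68.8% → Protocol Alpha
Stage II: Compound 2 17/67 = 25.4%, Protocol Alpha 24/74 = 32.4% → Protocol Alpha
Overall: Compound 2 121/642 = 18.8%, Protocol Alpha 126/501 = 25.1% → Protocol Alpha
Protocol Alpha wins overall and in every disease group — no reversal.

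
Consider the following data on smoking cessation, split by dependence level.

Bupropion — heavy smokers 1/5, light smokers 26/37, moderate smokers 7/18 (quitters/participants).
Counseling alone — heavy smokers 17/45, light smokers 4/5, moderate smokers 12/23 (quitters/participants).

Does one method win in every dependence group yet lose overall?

Heavy smokers: bupropion 1/5 = 20.0%, counseling alone 17/45 = 37.8% → counseling alone
Light smokers: bupropion 26/37 = 70.3%, counseling alone 4/5 = 80.0% → counseling alone
Moderate smokers: bupropion 7/18 = 38.9%, counseling alone 12/23 = 52.2% → counseling alone
Overall: bupropion 34/60 = 56.7%, counseling alone 33/73 = 45.2% → bupropion
Counseling alone wins each dependence group but bupropion wins overall — the comparison reverses. Counseling alone's participants skew toward heavy smokers, which has a lower base rate.

Yes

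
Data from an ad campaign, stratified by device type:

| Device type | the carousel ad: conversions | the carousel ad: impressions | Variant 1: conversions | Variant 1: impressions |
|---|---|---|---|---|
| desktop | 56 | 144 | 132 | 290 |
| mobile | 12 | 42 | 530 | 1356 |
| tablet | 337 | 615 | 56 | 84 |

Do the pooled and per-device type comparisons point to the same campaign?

Desktop: the carousel ad 56/144 = 38.9%, Variant 1 132/290 = 45.5% → Variant 1
Mobile: the carousel ad 12/42 = 28.6%, Variant 1 530/1356 = 39.1% → Variant 1
Tablet: the carousel ad 337/615 = 54.8%, Variant 1 56/84 = 66.7% → Variant 1
Overall: the carousel ad 405/801 = 50.6%, Variant 1 718/1730 = 41.5% → the carousel ad
Variant 1 wins each device group but the carousel ad wins overall — the comparison reverses. Variant 1's impressions skew toward mobile, which has a lower base rate.

No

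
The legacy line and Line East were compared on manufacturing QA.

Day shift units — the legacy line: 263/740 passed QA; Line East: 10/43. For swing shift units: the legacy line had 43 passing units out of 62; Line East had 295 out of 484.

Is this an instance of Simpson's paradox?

Yes

Day shift: the legacy line 263/740 = 35.5%, Line East 10/43 = 23.3% → the legacy line
Swing shift: the legacy line 43/62 = 69.4%, Line East 295/484 = 61.0% → the legacy line
Overall: the legacy line 306/802 = 38.2%, Line East 305/527 = 57.9% → Line East
The legacy line wins each shift group but Line East wins overall — the comparison reverses. The legacy line's units skew toward day shift, which has a lower base rate.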